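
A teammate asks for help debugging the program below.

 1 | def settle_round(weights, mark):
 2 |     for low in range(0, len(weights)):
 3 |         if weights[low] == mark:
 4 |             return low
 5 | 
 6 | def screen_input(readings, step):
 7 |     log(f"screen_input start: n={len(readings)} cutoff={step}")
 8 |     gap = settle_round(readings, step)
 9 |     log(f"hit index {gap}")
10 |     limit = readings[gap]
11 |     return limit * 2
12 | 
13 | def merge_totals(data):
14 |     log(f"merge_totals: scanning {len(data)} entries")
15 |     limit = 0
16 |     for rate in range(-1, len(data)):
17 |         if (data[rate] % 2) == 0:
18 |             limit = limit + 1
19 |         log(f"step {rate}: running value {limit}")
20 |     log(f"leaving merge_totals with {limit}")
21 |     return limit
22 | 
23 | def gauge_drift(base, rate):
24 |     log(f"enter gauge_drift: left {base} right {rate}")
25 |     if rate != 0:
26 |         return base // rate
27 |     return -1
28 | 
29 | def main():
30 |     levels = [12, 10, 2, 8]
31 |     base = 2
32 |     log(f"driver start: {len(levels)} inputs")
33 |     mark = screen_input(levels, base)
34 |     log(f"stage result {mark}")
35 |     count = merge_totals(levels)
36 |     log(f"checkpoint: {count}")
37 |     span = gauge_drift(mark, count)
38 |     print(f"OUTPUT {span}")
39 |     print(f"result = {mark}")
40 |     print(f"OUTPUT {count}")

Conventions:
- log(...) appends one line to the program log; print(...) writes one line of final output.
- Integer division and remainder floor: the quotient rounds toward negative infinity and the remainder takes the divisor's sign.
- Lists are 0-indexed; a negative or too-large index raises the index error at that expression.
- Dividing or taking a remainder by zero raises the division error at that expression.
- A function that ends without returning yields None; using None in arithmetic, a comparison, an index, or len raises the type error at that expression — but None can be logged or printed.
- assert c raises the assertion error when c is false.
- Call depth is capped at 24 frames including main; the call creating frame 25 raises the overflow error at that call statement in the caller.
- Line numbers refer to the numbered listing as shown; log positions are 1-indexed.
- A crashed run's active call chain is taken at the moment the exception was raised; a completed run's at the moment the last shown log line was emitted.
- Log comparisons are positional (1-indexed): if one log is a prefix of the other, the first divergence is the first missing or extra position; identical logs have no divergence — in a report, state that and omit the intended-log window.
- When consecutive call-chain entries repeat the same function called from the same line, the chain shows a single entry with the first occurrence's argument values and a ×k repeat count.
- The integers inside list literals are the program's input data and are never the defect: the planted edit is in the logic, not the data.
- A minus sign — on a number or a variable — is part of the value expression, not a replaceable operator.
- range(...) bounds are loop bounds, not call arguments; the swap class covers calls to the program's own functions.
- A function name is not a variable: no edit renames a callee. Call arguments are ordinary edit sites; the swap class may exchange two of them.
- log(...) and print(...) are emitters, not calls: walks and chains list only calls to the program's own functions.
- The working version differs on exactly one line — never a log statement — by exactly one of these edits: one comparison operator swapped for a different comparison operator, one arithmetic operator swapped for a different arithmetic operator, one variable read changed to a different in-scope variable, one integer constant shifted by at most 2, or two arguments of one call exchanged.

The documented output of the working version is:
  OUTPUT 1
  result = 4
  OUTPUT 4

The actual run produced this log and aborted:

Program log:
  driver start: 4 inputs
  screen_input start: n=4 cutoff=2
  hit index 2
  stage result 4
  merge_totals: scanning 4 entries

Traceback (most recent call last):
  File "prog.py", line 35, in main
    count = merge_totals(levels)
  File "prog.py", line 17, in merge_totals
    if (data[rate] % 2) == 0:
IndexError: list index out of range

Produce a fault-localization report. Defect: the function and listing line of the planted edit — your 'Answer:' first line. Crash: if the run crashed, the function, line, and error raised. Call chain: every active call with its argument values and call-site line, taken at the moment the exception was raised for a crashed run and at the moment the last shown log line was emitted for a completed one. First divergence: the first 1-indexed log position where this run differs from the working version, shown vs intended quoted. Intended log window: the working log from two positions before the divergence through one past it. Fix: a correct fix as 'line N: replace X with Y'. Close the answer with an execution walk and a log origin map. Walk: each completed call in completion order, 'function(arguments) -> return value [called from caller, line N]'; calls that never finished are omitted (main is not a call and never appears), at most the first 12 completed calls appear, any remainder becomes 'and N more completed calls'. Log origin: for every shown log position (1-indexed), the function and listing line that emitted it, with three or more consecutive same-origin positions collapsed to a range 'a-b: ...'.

Answer: the defect is in merge_totals at line 16.
The tell: Only 5 log lines were emitted before the run died; the intended continuation was 'step 0: running value 1'.
Crash: merge_totals, line 17, IndexError.
Call chain: main -> merge_totals([12, 10, 2, 8]) (called at line 35).
First divergence: position 6; the shown log stops at 5 lines while the working version next logs 'step 0: running value 1'.
Intended log window:
  4: stage result 4
  5: merge_totals: scanning 4 entries
  6: step 0: running value 1
  7: step 1: running value 2
Execution walk:
  settle_round([12, 10, 2, 8], 2) -> 2  [called from screen_input, line 8]
  screen_input([12, 10, 2, 8], 2) -> 4  [called from main, line 33]
Origin of each log line:
  1 — main, line 32
  2 — screen_input, line 7
  3 — screen_input, line 9
  4 — main, line 34
  5 — merge_totals, line 14
A correct fix: line 16: replace `-1` with `0`.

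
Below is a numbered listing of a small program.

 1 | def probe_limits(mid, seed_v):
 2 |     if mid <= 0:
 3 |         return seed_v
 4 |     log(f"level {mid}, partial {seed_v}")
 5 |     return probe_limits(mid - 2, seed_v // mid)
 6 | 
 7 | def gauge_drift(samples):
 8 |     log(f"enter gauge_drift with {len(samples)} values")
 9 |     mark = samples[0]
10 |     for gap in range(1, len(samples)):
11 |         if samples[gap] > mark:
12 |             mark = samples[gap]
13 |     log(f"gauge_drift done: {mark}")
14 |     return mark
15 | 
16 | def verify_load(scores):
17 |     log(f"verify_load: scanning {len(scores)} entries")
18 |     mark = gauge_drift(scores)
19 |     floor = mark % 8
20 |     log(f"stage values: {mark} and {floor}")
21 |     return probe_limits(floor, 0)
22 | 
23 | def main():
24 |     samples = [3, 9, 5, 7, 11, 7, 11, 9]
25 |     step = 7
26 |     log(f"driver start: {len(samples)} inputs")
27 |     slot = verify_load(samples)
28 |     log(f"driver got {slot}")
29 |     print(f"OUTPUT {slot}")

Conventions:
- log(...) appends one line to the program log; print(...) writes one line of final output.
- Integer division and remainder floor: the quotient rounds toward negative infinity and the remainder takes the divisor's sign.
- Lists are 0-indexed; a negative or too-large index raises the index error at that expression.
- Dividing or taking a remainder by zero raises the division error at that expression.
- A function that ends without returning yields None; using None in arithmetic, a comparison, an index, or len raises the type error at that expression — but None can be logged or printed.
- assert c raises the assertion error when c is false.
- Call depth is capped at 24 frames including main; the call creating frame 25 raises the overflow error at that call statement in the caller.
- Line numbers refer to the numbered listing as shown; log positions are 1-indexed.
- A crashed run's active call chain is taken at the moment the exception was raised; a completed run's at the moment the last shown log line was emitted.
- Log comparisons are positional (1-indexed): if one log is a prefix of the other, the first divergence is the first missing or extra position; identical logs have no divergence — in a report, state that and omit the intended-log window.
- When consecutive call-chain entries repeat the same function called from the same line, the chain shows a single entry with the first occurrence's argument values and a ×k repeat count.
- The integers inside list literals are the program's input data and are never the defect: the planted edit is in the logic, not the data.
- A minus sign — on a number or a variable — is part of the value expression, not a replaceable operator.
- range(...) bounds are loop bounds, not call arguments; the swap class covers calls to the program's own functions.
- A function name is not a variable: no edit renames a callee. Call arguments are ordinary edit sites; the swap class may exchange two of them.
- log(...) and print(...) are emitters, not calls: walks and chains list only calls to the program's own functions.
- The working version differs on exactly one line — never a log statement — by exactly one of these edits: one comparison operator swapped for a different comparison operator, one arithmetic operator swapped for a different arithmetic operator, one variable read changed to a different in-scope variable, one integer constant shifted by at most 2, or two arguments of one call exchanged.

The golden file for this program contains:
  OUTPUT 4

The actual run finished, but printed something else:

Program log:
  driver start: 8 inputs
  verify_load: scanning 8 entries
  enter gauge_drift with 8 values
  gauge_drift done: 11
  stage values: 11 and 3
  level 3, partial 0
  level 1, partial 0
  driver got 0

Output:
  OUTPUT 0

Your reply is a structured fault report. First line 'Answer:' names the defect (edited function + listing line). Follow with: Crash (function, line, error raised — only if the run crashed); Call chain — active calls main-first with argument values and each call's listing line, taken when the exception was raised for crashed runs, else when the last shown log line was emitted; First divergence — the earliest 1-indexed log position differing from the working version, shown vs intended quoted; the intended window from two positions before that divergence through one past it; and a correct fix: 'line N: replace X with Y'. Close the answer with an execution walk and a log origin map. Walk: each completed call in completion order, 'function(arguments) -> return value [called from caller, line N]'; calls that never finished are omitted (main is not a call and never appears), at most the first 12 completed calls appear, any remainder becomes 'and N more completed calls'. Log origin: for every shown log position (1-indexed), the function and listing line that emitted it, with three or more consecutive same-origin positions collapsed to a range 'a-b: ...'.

Answer: the defect is in probe_limits at line 5.
Key observation: Log line 7 is where behavior first shows: 'level 1, partial 0' appears instead of 'level 1, partial 3'.
Call chain: main.
First divergence: position 7 — the shown line 'level 1, partial 0' should read 'level 1, partial 3'.
Intended log window:
  5: stage values: 11 and 3
  6: level 3, partial 0
  7: level 1, partial 3
  8: driver got 4
Execution walk:
  gauge_drift([3, 9, 5, 7, 11, 7, 11, 9]) -> 11  [called from verify_load, line 18]
  probe_limits(-1, 0) -> 0  [called from probe_limits, line 5]
  probe_limits(1, 0) -> 0  [called from probe_limits, line 5]
  probe_limits(3, 0) -> 0  [called from verify_load, line 21]
  verify_load([3, 9, 5, 7, 11, 7, 11, 9]) -> 0  [called from main, line 27]
Origin of each log line:
  1: logged in main at line 26
  2: logged in verify_load at line 17
  3: logged in gauge_drift at line 8
  4: logged in gauge_drift at line 13
  5: logged in verify_load at line 20
  6: logged in probe_limits at line 4
  7: logged in probe_limits at line 4
  8: logged in main at line 28
A correct fix: line 5: replace `//` with `+`.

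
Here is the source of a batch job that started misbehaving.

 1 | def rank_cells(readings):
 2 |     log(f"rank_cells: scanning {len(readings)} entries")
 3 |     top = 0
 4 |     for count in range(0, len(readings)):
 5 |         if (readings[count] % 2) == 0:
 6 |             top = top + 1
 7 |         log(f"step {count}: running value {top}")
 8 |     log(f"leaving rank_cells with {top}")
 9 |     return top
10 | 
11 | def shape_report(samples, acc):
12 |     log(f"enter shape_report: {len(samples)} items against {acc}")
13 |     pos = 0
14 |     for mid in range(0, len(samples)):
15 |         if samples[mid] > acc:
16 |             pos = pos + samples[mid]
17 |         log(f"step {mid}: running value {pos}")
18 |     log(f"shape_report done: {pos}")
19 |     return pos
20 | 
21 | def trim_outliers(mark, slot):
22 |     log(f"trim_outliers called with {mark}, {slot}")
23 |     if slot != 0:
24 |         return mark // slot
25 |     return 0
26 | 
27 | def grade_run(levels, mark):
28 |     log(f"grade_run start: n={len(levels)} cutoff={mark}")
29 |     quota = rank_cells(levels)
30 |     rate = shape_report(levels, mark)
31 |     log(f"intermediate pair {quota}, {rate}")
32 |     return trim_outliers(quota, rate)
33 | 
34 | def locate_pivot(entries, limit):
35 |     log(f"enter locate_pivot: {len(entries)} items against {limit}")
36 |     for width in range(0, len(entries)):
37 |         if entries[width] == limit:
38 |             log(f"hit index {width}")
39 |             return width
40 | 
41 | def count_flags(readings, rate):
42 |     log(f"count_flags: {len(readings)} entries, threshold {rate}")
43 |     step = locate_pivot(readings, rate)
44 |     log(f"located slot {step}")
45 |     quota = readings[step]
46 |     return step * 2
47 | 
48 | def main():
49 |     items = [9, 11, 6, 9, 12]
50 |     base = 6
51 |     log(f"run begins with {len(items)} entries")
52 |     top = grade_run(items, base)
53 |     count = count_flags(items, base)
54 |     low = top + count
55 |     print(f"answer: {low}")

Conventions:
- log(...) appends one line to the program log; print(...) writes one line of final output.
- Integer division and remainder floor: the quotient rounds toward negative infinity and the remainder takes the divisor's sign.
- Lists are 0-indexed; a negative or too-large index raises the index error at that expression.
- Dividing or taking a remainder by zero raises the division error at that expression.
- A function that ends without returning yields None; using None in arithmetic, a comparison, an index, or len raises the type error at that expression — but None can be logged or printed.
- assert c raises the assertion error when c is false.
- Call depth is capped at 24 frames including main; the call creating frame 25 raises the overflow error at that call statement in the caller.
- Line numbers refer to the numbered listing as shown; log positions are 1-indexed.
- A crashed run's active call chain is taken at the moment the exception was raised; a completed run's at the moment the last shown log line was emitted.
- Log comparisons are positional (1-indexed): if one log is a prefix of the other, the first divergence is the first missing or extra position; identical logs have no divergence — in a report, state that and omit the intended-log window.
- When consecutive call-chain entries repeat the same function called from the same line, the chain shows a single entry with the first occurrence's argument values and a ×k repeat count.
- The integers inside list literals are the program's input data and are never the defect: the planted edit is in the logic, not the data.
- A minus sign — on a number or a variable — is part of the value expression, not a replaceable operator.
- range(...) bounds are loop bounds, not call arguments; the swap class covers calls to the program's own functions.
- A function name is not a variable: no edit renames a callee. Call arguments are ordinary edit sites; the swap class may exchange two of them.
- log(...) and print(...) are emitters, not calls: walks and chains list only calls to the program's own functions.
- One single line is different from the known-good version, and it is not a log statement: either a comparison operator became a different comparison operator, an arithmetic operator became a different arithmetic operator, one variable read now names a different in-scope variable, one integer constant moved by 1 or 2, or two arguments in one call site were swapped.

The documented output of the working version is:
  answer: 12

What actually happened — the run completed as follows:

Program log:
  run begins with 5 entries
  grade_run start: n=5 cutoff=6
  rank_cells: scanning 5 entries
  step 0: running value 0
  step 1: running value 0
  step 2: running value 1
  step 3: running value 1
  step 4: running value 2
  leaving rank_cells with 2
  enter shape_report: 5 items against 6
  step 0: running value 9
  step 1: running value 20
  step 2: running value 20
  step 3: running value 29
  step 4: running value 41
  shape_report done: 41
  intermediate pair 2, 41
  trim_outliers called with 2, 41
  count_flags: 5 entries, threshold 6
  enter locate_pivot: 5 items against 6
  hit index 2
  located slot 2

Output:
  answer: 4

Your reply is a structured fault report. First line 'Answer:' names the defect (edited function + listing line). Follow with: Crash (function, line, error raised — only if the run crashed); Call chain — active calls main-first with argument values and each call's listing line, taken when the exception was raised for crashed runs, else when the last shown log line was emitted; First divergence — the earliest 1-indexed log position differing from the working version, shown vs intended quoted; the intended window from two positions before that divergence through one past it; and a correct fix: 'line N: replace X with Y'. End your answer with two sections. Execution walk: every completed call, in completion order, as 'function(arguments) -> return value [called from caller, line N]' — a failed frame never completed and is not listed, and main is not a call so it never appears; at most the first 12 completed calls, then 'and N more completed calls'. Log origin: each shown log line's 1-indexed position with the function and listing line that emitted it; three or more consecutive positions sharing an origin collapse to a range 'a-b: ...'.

Answer: the defect is in count_flags at line 46.
Key fact: No log line changed; the fault shows up purely in the output.
Call chain: main -> count_flags([9, 11, 6, 9, 12], 6) (called at line 53).
First divergence: there is none — every log position agrees.
Execution walk:
  rank_cells([9, 11, 6, 9, 12]) -> 2  [called from grade_run, line 29]
  shape_report([9, 11, 6, 9, 12], 6) -> 41  [called from grade_run, line 30]
  trim_outliers(2, 41) -> 0  [called from grade_run, line 32]
  grade_run([9, 11, 6, 9, 12], 6) -> 0  [called from main, line 52]
  locate_pivot([9, 11, 6, 9, 12], 6) -> 2  [called from count_flags, line 43]
  count_flags([9, 11, 6, 9, 12], 6) -> 4  [called from main, line 53]
Origin of each log line:
  1: logged in main at line 51
  2: logged in grade_run at line 28
  3: logged in rank_cells at line 2
  4-8: logged in rank_cells at line 7
  9: logged in rank_cells at line 8
  10: logged in shape_report at line 12
  11-15: logged in shape_report at line 17
  16: logged in shape_report at line 18
  17: logged in grade_run at line 31
  18: logged in trim_outliers at line 22
  19: logged in count_flags at line 42
  20: logged in locate_pivot at line 35
  21: logged in locate_pivot at line 38
  22: logged in count_flags at line 44
A correct fix: line 46: replace `step` with `quota`.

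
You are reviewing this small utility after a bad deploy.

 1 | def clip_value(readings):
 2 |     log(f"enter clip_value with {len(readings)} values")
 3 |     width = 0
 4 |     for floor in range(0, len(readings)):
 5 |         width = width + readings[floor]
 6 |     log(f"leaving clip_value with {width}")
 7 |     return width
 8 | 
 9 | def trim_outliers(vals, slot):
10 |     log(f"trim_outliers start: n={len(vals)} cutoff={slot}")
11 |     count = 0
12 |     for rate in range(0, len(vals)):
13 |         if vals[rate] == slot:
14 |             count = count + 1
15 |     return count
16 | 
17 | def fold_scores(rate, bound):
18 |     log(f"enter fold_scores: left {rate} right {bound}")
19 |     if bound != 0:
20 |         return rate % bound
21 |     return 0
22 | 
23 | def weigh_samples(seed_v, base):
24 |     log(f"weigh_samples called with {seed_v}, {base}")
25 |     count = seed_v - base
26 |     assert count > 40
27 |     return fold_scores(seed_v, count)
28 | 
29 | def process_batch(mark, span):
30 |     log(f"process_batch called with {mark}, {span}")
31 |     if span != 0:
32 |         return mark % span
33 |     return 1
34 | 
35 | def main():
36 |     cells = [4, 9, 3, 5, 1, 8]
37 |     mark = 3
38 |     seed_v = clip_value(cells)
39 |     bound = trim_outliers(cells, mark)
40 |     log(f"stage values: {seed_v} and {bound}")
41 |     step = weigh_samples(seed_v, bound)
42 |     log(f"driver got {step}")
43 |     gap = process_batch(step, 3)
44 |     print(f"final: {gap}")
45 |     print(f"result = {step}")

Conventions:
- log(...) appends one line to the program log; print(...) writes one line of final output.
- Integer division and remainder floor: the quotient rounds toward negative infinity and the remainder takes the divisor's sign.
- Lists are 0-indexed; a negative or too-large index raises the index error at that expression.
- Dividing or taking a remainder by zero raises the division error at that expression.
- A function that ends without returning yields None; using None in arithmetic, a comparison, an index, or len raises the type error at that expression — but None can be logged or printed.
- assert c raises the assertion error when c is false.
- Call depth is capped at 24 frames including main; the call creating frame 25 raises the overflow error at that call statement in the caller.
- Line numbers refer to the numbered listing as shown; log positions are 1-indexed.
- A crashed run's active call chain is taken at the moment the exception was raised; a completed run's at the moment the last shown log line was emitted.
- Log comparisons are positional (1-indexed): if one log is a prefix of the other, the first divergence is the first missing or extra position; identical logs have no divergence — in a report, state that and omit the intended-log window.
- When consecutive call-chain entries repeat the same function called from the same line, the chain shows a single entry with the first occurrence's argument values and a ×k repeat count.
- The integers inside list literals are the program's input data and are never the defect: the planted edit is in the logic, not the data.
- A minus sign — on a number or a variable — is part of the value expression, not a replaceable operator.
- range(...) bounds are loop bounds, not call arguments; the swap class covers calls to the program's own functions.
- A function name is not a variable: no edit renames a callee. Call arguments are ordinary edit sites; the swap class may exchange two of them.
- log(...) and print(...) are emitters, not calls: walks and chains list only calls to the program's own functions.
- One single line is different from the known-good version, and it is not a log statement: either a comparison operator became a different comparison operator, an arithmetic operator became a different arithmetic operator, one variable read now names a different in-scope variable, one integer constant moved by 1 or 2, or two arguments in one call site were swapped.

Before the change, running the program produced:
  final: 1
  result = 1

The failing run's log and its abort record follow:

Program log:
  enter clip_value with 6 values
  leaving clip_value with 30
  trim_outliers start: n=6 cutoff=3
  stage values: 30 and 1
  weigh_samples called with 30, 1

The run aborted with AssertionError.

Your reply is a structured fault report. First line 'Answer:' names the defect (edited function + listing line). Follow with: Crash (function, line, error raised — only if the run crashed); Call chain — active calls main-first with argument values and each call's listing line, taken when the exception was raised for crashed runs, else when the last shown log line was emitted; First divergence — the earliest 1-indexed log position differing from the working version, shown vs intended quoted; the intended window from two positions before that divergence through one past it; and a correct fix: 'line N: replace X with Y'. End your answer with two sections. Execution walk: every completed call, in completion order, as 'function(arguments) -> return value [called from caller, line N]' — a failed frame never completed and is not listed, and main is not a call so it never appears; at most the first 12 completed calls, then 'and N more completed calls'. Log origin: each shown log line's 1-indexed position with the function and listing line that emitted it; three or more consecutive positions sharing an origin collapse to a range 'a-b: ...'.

Answer: the defect is in weigh_samples at line 26.
The tell: A complete run would log 'enter fold_scores: left 30 right 29' next, but this one stopped at 5 lines.
Crash: weigh_samples, line 26, AssertionError.
Call chain: main -> weigh_samples(30, 1) (called at line 41).
First divergence: position 6 — after 5 matching lines the faulty run goes silent; intended next line 'enter fold_scores: left 30 right 29'.
Intended log window:
  4: stage values: 30 and 1
  5: weigh_samples called with 30, 1
  6: enter fold_scores: left 30 right 29
  7: driver got 1
Execution walk:
  clip_value([4, 9, 3, 5, 1, 8]) -> 30  [called from main, line 38]
  trim_outliers([4, 9, 3, 5, 1, 8], 3) -> 1  [called from main, line 39]
Origin of each log line:
  1: logged in clip_value at line 2
  2: logged in clip_value at line 6
  3: logged in trim_outliers at line 10
  4: logged in main at line 40
  5: logged in weigh_samples at line 24
A correct fix: line 26: replace `>` with `<=`.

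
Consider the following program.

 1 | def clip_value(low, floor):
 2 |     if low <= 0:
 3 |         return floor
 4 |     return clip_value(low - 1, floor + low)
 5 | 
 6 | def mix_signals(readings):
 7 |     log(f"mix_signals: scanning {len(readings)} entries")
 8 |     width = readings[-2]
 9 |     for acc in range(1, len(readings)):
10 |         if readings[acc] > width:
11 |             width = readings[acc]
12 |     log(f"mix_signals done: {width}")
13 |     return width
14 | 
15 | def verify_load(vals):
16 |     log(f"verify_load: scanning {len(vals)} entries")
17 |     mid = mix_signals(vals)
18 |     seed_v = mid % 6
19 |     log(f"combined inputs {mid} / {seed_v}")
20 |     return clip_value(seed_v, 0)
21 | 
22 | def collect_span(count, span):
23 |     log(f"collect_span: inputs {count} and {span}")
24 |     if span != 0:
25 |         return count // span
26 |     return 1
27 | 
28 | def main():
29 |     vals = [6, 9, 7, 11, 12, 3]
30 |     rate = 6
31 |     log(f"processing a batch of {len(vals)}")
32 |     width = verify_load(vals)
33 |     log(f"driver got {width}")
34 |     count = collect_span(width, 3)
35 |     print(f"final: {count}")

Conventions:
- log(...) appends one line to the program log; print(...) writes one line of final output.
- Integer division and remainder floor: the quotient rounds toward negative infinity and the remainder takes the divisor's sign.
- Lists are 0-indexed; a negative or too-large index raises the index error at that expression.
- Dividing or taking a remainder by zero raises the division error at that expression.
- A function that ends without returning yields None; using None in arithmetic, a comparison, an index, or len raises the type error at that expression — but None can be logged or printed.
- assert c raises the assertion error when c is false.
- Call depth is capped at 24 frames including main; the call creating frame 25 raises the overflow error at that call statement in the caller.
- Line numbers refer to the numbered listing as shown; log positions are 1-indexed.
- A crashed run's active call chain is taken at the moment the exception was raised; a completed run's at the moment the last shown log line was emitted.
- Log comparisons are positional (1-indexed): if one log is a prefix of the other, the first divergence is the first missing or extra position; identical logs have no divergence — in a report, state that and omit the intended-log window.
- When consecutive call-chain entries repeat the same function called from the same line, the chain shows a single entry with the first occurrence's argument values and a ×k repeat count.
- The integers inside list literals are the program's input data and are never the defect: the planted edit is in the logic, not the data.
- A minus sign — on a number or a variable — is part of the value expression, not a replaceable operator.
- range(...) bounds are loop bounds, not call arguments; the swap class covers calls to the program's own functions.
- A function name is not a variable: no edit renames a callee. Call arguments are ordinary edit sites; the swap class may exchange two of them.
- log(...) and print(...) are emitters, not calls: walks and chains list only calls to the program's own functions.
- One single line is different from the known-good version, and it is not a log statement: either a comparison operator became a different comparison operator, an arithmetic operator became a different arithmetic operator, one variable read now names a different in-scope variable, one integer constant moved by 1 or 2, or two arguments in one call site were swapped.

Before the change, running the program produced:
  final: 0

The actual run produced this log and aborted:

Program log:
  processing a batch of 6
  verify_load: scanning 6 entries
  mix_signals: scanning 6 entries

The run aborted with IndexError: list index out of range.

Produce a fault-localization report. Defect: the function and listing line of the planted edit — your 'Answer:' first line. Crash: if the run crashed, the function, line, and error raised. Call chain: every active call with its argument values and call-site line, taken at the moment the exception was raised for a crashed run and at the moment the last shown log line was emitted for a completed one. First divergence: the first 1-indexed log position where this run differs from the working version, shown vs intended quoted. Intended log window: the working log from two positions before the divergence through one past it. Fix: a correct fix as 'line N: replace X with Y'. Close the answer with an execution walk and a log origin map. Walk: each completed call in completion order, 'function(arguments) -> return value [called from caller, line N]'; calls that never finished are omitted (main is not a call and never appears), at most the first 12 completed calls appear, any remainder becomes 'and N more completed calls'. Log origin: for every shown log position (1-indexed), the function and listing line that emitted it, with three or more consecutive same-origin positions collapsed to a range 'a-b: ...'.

Answer: the defect is in mix_signals at line 8.
Key fact: After 3 matching log lines the faulty run goes silent, while the working version continues with 'mix_signals done: 12'.
Crash: mix_signals, line 8, IndexError.
Call chain: main -> verify_load([6, 9, 7, 11, 12, 3]) (called at line 32) -> mix_signals([6, 9, 7, 11, 12, 3]) (called at line 17).
First divergence: position 4 — the faulty run's log ends after 3 lines; the working version continues with 'mix_signals done: 12'.
Intended log window:
  2: verify_load: scanning 6 entries
  3: mix_signals: scanning 6 entries
  4: mix_signals done: 12
  5: combined inputs 12 / 0
Execution walk:
  (no call completed)
Origin of each log line:
  1: from main, line 31
  2: from verify_load, line 16
  3: from mix_signals, line 7
A correct fix: line 8: replace `-2` with `0`.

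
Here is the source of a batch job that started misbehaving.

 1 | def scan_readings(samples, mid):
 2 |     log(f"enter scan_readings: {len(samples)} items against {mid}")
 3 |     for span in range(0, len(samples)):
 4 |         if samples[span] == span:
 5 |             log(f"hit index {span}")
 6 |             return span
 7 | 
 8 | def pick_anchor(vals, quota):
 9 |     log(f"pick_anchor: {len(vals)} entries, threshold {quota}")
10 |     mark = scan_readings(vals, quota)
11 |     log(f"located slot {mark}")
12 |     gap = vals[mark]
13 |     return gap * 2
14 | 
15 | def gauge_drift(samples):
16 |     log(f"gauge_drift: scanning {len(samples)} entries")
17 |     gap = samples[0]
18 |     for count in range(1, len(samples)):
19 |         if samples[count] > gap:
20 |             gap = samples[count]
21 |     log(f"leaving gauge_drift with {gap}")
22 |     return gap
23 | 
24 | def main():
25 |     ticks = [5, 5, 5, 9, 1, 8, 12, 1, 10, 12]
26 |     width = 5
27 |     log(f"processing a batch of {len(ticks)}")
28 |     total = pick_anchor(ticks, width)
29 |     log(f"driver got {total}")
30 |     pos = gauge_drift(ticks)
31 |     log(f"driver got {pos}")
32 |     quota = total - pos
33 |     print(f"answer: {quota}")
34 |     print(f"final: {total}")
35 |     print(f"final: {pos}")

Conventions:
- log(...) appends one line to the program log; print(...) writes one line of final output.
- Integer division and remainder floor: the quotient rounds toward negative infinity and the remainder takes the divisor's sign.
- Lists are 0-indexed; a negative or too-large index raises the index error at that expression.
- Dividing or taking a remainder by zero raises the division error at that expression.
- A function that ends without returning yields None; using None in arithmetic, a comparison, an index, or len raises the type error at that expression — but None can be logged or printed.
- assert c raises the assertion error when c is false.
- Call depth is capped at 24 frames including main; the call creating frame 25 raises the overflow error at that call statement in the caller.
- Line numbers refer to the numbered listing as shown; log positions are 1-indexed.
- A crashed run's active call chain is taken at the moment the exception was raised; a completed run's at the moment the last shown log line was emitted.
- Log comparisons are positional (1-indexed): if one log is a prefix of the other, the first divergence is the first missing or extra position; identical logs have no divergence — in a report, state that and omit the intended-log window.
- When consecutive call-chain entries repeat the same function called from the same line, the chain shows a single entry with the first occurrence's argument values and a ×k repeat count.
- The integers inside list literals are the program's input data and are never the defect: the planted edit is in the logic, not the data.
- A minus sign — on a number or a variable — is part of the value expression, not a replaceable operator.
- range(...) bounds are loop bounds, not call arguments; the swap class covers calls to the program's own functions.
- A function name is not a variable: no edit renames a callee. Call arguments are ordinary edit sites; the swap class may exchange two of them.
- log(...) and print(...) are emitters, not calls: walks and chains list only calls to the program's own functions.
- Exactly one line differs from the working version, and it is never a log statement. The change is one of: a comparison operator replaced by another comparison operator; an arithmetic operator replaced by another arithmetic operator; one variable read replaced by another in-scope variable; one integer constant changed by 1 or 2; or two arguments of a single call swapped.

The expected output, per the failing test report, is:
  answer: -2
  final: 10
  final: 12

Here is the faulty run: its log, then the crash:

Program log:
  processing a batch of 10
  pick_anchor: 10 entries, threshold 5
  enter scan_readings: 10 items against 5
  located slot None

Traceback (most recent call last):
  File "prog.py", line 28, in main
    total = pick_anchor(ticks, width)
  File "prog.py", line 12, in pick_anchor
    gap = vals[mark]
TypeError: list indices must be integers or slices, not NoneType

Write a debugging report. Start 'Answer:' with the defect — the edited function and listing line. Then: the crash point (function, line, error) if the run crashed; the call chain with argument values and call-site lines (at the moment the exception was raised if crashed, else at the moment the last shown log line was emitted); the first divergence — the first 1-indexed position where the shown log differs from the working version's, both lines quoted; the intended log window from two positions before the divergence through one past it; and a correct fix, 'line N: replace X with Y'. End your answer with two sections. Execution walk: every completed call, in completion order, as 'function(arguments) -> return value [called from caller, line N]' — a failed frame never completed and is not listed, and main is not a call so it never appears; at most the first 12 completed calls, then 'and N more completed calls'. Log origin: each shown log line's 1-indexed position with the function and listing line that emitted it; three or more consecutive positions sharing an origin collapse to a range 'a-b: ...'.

Answer: the defect is in scan_readings at line 4.
Core observation: Log line 4 is where behavior first shows: 'located slot None' appears instead of 'hit index 0'.
Crash: pick_anchor, line 12, TypeError.
Call chain: main -> pick_anchor([5, 5, 5, 9, 1, 8, 12, 1, 10, 12], 5) (called at line 28).
First divergence: position 4; shown 'located slot None' vs intended 'hit index 0'.
Intended log window:
  2: pick_anchor: 10 entries, threshold 5
  3: enter scan_readings: 10 items against 5
  4: hit index 0
  5: located slot 0
Execution walk:
  scan_readings([5, 5, 5, 9, 1, 8, 12, 1, 10, 12], 5) -> None  [called from pick_anchor, line 10]
Log line origins:
  1: emitted by main (line 27)
  2: emitted by pick_anchor (line 9)
  3: emitted by scan_readings (line 2)
  4: emitted by pick_anchor (line 11)
A correct fix: line 4: replace `samples[span] == span` with `samples[span] == mid`.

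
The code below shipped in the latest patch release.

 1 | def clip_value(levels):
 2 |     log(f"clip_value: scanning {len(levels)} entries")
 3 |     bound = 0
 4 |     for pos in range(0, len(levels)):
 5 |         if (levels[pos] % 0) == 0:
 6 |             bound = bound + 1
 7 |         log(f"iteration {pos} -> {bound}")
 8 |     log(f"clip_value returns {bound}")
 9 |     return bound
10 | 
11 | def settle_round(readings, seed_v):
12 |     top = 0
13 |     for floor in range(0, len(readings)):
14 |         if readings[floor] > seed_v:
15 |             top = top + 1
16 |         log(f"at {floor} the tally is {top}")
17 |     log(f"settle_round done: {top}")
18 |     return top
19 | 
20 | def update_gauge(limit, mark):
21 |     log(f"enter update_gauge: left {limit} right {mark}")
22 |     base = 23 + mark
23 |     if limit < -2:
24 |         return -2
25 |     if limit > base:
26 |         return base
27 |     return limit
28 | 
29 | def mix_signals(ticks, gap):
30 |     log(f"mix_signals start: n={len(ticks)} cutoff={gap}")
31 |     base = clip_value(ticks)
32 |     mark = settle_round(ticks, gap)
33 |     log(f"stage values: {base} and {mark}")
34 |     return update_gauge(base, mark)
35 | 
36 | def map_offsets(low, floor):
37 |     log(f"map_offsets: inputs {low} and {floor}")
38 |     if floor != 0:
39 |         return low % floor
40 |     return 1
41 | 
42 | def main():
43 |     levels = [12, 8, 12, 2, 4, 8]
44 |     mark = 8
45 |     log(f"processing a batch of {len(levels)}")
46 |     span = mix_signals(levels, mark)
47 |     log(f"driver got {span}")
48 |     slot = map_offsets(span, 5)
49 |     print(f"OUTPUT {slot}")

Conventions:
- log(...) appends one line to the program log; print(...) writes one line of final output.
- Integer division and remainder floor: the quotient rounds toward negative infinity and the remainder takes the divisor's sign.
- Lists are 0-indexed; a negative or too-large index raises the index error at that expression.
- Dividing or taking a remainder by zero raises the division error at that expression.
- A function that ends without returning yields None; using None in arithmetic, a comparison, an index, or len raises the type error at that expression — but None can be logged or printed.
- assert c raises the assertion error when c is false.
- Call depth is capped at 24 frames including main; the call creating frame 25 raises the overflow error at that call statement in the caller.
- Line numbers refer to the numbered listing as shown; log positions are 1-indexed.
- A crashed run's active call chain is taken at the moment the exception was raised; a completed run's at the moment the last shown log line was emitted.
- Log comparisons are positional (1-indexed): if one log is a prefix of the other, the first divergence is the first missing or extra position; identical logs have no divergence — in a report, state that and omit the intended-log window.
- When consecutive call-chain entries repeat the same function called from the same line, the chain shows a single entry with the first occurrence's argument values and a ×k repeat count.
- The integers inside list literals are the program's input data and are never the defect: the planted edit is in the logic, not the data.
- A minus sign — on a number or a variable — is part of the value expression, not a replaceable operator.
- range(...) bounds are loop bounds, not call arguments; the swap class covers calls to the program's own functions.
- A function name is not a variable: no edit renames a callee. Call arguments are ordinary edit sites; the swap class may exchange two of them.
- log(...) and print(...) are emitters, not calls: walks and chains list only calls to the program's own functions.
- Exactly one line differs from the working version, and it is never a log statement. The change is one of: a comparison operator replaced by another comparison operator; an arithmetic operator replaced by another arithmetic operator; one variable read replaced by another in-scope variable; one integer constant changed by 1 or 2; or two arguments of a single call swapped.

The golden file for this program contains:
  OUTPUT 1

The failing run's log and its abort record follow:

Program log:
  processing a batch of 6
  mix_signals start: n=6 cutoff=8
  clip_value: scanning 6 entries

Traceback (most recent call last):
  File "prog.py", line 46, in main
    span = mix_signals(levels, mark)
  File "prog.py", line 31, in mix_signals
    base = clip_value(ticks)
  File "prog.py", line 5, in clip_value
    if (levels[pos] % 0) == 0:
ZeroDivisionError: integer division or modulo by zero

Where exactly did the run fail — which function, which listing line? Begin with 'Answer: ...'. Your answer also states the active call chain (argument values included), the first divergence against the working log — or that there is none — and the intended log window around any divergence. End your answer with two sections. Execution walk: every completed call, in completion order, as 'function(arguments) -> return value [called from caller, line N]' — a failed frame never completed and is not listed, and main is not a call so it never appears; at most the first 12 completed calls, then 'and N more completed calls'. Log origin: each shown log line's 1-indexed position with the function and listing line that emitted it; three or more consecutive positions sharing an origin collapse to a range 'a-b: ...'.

Answer: the error was raised in clip_value, line 5.
The tell: The log ends early — 3 lines, where the working version next logs 'iteration 0 -> 1'.
Call chain: main -> mix_signals([12, 8, 12, 2, 4, 8], 8) (called at line 46) -> clip_value([12, 8, 12, 2, 4, 8]) (called at line 31).
First divergence: position 4 — after 3 matching lines the faulty run goes silent; intended next line 'iteration 0 -> 1'.
Intended log window:
  2: mix_signals start: n=6 cutoff=8
  3: clip_value: scanning 6 entries
  4: iteration 0 -> 1
  5: iteration 1 -> 2
Execution walk:
  (no call completed)
Origin of each log line:
  1 — main, line 45
  2 — mix_signals, line 30
  3 — clip_value, line 2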